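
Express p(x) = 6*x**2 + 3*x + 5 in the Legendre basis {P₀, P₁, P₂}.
(7)P₀ + (3)P₁ + (4)P₂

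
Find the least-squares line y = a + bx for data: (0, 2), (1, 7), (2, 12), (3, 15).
a = 12/5, b = 22/5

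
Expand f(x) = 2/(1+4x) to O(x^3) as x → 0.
2 - 8*x + 32*x**2 + O(x**3)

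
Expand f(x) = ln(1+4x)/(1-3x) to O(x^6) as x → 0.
4*x + 4*x**2 + 100*x**3/3 + 36*x**4 + 1564*x**5/5 + O(x**6)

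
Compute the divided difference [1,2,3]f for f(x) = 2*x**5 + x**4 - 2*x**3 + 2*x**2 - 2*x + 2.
195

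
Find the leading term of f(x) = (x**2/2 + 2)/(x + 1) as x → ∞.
x/2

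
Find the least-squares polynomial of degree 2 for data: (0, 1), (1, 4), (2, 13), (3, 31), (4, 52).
29/35 + (3/70)x + (45/14)x²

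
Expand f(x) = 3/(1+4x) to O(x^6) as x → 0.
3 - 12*x + 48*x**2 - 192*x**3 + 768*x**4 - 3072*x**5 + O(x**6)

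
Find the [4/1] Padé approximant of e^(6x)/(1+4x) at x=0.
(10098*x**4/175 + 936*x**3/35 + 2826*x**2/175 + 888*x/175 + 1)/(538*x/175 + 1)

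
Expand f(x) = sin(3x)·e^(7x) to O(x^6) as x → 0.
3*x + 21*x**2 + 69*x**3 + 140*x**4 + 1919*x**5/10 + O(x**6)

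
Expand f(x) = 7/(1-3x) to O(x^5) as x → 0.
7 + 21*x + 63*x**2 + 189*x**3 + 567*x**4 + O(x**5)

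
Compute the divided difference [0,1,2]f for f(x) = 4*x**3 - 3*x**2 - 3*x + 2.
9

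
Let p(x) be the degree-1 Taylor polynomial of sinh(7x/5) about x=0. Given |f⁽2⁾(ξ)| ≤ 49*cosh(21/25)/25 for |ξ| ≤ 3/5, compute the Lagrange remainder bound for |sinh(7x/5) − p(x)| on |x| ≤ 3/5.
441*cosh(21/25)/1250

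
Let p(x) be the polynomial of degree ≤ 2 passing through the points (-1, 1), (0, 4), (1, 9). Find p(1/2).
25/4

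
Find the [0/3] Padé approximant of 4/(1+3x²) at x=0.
4/(3*x**2 + 1)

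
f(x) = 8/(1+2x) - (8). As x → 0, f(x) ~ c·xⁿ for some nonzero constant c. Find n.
1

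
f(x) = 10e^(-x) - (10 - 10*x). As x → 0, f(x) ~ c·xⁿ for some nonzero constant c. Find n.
2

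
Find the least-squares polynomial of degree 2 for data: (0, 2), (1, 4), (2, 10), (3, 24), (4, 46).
86/35 + (-102/35)x + (24/7)x²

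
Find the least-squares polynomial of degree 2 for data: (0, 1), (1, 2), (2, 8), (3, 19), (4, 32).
26/35 + (-27/70)x + (29/14)x²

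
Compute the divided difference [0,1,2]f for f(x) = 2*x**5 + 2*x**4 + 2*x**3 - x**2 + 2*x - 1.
49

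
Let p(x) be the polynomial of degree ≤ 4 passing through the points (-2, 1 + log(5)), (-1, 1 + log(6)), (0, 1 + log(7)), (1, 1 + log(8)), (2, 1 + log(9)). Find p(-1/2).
1 + log(3**(33/64)*5**(123/128)*7**(45/64)/5)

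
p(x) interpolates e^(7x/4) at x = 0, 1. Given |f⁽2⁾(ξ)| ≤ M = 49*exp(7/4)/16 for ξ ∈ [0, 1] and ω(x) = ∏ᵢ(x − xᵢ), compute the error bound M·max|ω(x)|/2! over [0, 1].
49*exp(7/4)/128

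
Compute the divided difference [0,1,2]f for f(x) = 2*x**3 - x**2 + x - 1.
5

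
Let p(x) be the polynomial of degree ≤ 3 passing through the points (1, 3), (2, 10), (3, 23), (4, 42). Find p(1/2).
7/4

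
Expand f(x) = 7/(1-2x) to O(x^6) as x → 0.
7 + 14*x + 28*x**2 + 56*x**3 + 112*x**4 + 224*x**5 + O(x**6)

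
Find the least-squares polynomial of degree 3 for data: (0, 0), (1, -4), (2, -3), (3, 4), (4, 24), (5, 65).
-17/63 + (-823/378)x + (-59/36)x² + (101/108)x³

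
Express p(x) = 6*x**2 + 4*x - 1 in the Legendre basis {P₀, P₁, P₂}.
P₀ + (4)P₁ + (4)P₂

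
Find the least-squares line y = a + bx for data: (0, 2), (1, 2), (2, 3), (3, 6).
a = 13/10, b = 13/10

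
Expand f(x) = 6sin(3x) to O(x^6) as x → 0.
18*x - 27*x**3 + 243*x**5/20 + O(x**6)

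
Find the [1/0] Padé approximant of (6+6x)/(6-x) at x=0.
7*x/6 + 1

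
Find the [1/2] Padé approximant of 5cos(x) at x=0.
5/(x**2/2 + 1)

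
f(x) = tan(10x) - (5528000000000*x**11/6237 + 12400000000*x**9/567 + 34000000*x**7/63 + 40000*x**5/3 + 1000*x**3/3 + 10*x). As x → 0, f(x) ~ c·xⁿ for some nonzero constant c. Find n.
13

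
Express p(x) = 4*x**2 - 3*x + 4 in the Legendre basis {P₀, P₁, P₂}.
(16/3)P₀ + (-3)P₁ + (8/3)P₂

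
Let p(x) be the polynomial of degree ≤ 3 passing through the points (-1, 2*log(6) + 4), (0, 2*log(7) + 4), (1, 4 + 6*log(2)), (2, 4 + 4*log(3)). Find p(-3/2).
log(110592*2**(1/4)*3**(1/8)*7**(5/8)/16807) + 4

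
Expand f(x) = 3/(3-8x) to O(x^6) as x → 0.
1 + 8*x/3 + 64*x**2/9 + 512*x**3/27 + 4096*x**4/81 + 32768*x**5/243 + O(x**6)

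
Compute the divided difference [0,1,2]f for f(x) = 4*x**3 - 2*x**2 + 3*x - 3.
10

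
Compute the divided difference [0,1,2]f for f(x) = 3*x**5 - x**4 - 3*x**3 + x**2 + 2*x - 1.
30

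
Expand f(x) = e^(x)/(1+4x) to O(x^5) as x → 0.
1 - 3*x + 25*x**2/2 - 299*x**3/6 + 1595*x**4/8 + O(x**5)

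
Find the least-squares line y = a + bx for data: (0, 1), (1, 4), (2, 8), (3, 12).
a = 7/10, b = 37/10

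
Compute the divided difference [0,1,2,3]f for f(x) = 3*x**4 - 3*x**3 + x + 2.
15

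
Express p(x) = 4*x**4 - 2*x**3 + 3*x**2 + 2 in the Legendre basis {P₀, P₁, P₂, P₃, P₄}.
(19/5)P₀ + (-6/5)P₁ + (30/7)P₂ + (-4/5)P₃ + (32/35)P₄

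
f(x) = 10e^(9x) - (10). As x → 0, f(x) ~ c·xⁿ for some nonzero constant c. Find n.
1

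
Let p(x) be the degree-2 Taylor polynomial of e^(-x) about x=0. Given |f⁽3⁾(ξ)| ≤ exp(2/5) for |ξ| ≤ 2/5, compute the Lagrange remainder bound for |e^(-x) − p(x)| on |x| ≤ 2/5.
4*exp(2/5)/375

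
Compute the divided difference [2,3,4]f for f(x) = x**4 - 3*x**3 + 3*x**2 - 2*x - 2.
31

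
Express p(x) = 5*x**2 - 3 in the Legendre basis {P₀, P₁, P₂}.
(-4/3)P₀ + (10/3)P₂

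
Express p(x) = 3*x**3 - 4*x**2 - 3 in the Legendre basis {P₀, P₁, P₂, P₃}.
(-13/3)P₀ + (9/5)P₁ + (-8/3)P₂ + (6/5)P₃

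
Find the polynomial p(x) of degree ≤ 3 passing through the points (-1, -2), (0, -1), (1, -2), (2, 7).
2*x**3 - x**2 - 2*x - 1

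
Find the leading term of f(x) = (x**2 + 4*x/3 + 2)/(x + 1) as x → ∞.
x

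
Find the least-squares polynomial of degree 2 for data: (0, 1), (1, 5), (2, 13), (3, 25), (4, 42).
38/35 + (57/35)x + (15/7)x²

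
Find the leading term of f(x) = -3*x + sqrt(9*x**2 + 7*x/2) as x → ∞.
7/12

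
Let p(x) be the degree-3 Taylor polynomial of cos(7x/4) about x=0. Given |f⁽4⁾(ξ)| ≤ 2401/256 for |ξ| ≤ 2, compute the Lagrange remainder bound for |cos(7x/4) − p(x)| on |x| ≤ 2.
2401/384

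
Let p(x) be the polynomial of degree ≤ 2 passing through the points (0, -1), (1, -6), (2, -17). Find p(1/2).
-11/4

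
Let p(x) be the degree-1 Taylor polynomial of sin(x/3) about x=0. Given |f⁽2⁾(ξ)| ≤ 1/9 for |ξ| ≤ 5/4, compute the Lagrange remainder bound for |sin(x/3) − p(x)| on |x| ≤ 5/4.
25/288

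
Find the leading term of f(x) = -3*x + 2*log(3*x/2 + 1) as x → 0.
-9*x**2/4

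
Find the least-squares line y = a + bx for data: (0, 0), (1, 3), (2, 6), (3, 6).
a = 3/5, b = 21/10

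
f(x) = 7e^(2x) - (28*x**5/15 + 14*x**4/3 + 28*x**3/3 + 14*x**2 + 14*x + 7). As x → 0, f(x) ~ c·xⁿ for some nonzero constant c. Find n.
6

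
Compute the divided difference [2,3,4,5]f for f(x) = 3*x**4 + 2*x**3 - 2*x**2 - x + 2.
44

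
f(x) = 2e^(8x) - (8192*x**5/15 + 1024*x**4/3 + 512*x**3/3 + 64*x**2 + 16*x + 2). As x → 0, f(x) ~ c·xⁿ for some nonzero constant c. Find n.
6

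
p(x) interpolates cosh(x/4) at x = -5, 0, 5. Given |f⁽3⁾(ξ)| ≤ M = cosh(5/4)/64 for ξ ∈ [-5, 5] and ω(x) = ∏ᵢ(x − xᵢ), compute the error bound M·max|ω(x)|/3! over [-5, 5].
125*sqrt(3)*cosh(5/4)/1728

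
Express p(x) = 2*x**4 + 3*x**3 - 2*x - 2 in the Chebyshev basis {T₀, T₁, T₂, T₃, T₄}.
(-5/4)T₀ + (1/4)T₁ + T₂ + (3/4)T₃ + (1/4)T₄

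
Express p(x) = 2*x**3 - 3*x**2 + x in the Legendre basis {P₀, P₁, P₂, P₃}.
-P₀ + (11/5)P₁ + (-2)P₂ + (4/5)P₃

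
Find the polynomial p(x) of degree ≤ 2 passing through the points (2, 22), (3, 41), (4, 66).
3*x**2 + 4*x + 2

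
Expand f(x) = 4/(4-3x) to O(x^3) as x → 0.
1 + 3*x/4 + 9*x**2/16 + O(x**3)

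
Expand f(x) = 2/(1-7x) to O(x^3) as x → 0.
2 + 14*x + 98*x**2 + O(x**3)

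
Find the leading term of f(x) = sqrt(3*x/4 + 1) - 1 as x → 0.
3*x/8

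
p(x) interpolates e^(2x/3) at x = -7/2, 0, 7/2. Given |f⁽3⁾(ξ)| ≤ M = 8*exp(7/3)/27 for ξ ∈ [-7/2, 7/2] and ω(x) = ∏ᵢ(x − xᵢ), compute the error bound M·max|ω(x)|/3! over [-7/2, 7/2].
343*sqrt(3)*exp(7/3)/729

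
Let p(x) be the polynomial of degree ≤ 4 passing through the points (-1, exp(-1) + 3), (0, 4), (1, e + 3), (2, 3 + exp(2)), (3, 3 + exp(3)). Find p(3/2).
(3 + e*(-5*exp(3) + 90*e + 364 + 60*exp(2)))*exp(-1)/128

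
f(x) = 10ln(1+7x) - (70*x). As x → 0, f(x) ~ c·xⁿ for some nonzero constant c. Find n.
2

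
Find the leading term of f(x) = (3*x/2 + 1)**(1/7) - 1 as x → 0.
3*x/14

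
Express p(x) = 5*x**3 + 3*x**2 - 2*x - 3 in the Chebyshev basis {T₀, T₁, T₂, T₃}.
(-3/2)T₀ + (7/4)T₁ + (3/2)T₂ + (5/4)T₃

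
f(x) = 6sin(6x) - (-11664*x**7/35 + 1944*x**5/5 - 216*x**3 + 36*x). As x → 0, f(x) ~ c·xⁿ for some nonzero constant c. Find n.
9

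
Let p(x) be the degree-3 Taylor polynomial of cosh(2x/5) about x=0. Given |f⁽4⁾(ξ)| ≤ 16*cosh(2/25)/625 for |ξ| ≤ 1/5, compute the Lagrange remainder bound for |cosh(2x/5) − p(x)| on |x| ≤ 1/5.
2*cosh(2/25)/1171875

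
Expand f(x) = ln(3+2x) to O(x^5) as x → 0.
log(3) + 2*x/3 - 2*x**2/9 + 8*x**3/81 - 4*x**4/81 + O(x**5)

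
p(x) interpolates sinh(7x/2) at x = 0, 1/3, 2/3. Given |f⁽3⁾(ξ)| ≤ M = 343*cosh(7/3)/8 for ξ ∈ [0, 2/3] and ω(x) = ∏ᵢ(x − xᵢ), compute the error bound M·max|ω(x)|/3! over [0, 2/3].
343*sqrt(3)*cosh(7/3)/5832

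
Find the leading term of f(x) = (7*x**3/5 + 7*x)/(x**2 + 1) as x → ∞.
7*x/5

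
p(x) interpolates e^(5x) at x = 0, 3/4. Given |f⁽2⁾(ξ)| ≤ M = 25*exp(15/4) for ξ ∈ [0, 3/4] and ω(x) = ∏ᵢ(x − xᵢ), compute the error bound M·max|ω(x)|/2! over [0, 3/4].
225*exp(15/4)/128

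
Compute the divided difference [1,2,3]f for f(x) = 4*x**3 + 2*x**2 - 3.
26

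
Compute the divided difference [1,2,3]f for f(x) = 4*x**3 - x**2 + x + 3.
23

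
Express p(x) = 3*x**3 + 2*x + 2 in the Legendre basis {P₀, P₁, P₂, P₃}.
(2)P₀ + (19/5)P₁ + (6/5)P₃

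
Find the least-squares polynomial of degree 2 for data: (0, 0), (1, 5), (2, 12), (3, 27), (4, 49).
3/5 + (3)x²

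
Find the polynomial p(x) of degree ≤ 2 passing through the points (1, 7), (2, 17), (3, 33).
3*x**2 + x + 3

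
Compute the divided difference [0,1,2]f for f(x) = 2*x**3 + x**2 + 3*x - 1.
7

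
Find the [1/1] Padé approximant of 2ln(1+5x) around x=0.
10*x/(5*x/2 + 1)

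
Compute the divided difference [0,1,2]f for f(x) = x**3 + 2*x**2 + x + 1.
5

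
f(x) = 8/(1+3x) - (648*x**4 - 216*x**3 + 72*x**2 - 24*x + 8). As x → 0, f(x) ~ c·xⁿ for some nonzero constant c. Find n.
5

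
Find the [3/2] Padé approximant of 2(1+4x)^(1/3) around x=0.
(896*x**3/405 + 224*x**2/15 + 56*x/5 + 2)/(32*x**2/9 + 64*x/15 + 1)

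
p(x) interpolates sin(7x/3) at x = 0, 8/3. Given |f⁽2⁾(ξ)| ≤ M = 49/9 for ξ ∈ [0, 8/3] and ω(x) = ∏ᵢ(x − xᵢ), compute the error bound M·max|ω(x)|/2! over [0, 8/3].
392/81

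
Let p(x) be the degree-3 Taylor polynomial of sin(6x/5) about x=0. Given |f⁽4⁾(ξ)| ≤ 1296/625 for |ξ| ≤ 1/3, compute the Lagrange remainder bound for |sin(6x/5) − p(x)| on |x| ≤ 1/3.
2/1875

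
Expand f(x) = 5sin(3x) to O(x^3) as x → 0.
15*x + O(x**3)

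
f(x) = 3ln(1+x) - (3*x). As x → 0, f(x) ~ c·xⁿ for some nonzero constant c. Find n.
2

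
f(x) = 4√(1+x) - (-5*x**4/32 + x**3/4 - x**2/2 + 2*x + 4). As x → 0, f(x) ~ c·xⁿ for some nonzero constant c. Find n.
5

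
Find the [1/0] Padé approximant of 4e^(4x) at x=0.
16*x + 4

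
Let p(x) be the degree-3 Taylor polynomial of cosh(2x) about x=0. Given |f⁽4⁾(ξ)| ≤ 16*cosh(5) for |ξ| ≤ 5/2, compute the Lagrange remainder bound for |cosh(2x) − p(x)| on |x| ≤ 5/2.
625*cosh(5)/24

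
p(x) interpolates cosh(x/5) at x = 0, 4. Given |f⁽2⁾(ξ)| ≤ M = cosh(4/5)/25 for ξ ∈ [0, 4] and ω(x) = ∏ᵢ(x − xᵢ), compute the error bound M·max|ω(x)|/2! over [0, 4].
2*cosh(4/5)/25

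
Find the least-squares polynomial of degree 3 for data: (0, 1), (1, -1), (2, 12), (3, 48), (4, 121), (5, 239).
20/21 + (-325/63)x + (5/3)x² + (16/9)x³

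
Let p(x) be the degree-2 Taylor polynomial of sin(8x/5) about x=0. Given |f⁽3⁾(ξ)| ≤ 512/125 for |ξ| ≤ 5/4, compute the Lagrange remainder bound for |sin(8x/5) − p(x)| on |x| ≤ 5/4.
4/3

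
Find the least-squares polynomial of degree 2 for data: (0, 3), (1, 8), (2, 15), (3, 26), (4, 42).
116/35 + (76/35)x + (13/7)x²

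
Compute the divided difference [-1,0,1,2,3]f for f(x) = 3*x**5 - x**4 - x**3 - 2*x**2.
14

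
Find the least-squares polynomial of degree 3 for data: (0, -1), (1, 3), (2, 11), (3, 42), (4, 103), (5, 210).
-17/21 + (503/126)x + (-257/84)x² + (77/36)x³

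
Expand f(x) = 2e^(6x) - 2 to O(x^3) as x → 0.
12*x + 36*x**2 + O(x**3)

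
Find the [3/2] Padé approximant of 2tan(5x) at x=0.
(-50*x**3/3 + 10*x)/(1 - 10*x**2)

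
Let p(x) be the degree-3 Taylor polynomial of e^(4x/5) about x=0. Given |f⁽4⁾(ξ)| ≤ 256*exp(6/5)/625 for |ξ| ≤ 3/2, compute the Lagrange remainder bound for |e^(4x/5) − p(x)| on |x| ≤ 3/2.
54*exp(6/5)/625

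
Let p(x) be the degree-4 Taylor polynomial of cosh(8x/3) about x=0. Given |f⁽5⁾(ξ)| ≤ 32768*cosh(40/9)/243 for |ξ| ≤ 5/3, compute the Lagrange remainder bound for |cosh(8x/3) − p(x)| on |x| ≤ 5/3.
2560000*cosh(40/9)/177147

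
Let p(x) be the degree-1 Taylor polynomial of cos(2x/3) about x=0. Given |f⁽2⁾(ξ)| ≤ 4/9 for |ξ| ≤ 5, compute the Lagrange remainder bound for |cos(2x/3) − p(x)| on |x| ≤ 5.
50/9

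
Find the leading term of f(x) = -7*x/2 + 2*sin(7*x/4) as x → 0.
-343*x**3/192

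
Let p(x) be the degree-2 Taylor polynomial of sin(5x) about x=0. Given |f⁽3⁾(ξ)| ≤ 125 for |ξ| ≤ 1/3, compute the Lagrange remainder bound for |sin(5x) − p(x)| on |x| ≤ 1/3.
125/162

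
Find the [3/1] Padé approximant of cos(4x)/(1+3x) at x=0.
(32*x**3/9 - 56*x**2/3 + 32*x/9 + 1)/(59*x/9 + 1)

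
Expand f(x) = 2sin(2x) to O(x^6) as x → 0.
4*x - 8*x**3/3 + 8*x**5/15 + O(x**6)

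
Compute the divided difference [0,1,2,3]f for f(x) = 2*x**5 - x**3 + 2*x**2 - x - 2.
49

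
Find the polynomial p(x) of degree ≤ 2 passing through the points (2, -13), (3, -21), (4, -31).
-x**2 - 3*x - 3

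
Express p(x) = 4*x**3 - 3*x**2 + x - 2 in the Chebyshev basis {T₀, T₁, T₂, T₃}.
(-7/2)T₀ + (4)T₁ + (-3/2)T₂ + T₃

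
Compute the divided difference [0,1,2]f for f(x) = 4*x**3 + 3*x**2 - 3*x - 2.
15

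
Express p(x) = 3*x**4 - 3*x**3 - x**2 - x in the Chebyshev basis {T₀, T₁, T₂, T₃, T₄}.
(5/8)T₀ + (-13/4)T₁ + T₂ + (-3/4)T₃ + (3/8)T₄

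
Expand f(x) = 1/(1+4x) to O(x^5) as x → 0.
1 - 4*x + 16*x**2 - 64*x**3 + 256*x**4 + O(x**5)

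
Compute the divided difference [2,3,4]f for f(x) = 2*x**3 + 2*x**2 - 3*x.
20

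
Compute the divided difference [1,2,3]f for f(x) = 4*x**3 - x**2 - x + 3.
23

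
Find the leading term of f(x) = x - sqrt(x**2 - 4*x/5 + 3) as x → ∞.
2/5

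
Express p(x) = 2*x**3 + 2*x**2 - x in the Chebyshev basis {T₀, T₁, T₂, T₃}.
T₀ + (1/2)T₁ + T₂ + (1/2)T₃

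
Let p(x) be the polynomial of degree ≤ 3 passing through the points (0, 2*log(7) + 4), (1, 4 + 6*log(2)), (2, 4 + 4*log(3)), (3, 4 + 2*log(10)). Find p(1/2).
4 + log(32*5**(1/8)*6**(3/4)*7**(5/8)/9)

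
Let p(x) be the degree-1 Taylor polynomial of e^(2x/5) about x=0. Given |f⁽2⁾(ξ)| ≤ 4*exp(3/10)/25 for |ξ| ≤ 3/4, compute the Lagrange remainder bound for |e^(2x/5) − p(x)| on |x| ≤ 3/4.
9*exp(3/10)/200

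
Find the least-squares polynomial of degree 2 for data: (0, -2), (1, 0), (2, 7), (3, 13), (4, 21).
-17/7 + (193/70)x + (11/14)x²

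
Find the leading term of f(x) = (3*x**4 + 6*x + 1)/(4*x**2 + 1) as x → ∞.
3*x**2/4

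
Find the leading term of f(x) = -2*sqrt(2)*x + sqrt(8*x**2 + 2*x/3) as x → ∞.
sqrt(2)/12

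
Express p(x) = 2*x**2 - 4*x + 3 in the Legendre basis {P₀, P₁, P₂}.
(11/3)P₀ + (-4)P₁ + (4/3)P₂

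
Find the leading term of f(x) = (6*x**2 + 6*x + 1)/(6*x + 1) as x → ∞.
x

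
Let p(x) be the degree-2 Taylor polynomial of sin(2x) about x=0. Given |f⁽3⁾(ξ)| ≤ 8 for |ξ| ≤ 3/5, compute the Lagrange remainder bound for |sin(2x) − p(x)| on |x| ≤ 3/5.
36/125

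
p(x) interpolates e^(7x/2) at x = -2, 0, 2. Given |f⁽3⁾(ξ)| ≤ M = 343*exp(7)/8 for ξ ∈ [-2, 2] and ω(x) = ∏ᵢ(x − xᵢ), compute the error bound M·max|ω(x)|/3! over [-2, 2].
343*sqrt(3)*exp(7)/27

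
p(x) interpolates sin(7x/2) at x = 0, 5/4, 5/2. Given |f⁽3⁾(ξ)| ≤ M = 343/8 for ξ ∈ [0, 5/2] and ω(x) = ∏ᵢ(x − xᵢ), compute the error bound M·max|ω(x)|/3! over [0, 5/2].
42875*sqrt(3)/13824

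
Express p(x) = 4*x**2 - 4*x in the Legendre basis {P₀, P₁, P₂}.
(4/3)P₀ + (-4)P₁ + (8/3)P₂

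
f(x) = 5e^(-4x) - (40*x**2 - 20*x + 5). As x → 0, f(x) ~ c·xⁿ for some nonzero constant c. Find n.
3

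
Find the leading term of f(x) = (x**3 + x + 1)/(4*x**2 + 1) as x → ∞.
x/4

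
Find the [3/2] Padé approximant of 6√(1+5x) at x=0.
(375*x**3/16 + 675*x**2/8 + 45*x + 6)/(75*x**2/16 + 5*x + 1)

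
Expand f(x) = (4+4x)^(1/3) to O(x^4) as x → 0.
2**(2/3) + 2**(2/3)*x/3 - 2**(2/3)*x**2/9 + 5*2**(2/3)*x**3/81 + O(x**4)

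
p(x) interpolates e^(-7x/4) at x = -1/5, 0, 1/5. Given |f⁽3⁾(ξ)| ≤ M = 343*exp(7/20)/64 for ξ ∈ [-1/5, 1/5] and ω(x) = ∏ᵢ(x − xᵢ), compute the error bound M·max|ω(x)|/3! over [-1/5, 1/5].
343*sqrt(3)*exp(7/20)/216000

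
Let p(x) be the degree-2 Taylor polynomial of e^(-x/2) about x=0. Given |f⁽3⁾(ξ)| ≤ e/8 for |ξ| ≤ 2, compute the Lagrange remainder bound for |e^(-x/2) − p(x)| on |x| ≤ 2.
e/6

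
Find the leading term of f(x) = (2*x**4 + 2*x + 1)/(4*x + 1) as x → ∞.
x**3/2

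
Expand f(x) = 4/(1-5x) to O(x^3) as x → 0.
4 + 20*x + 100*x**2 + O(x**3)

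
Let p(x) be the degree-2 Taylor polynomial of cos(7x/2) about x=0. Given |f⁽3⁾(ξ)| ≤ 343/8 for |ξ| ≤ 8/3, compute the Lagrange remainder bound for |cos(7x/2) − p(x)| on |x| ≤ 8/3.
10976/81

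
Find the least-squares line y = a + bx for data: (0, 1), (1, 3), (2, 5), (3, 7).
a = 1, b = 2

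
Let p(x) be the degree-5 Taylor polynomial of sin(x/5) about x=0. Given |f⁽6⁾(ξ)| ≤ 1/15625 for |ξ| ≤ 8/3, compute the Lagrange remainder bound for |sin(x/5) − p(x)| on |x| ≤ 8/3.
16384/512578125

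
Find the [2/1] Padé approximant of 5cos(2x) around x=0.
5 - 10*x**2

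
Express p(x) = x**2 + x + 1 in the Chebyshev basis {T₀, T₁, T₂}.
(3/2)T₀ + T₁ + (1/2)T₂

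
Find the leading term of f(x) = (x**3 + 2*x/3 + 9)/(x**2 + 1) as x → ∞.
x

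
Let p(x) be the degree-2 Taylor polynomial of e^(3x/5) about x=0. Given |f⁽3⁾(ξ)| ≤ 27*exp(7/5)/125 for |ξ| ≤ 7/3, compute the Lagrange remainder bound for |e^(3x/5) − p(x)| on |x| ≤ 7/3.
343*exp(7/5)/750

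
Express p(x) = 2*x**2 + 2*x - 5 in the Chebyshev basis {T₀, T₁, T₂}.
(-4)T₀ + (2)T₁ + T₂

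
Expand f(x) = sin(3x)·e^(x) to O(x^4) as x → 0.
3*x + 3*x**2 - 3*x**3 + O(x**4)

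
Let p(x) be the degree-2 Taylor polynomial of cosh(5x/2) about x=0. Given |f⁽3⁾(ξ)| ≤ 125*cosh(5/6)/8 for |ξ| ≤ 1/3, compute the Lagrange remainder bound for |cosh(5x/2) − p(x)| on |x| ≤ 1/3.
125*cosh(5/6)/1296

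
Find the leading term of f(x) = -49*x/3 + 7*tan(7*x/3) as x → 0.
2401*x**3/81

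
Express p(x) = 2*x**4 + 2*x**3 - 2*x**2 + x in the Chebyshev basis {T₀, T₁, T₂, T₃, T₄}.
(-1/4)T₀ + (5/2)T₁ + (1/2)T₃ + (1/4)T₄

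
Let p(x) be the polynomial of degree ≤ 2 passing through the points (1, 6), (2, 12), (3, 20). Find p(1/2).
15/4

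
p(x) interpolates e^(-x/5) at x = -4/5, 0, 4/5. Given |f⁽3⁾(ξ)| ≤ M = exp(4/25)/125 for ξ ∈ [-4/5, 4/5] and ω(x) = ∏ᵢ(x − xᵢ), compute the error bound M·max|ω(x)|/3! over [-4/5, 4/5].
64*sqrt(3)*exp(4/25)/421875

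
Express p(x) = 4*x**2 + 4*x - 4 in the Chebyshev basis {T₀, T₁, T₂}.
(-2)T₀ + (4)T₁ + (2)T₂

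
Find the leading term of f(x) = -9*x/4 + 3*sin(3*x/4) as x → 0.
-27*x**3/128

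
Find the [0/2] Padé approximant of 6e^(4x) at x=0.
6/(8*x**2 - 4*x + 1)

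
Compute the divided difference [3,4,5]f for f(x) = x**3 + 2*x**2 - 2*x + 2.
14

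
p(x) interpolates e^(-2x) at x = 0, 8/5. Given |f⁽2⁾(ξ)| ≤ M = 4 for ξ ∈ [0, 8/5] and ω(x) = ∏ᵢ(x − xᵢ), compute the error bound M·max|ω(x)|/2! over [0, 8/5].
32/25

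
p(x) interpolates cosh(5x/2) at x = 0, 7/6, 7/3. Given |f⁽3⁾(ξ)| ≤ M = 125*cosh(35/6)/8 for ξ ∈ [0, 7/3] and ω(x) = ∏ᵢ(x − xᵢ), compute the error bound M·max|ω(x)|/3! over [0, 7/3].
42875*sqrt(3)*cosh(35/6)/46656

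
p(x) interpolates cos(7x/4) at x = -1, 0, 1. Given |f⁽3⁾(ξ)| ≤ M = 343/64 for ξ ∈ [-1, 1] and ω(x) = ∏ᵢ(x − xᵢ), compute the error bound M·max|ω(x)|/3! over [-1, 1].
343*sqrt(3)/1728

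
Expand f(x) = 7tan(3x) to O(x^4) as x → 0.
21*x + 63*x**3 + O(x**4)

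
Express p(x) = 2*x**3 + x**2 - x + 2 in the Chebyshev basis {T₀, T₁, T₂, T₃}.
(5/2)T₀ + (1/2)T₁ + (1/2)T₂ + (1/2)T₃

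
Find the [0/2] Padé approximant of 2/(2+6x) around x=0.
1/(3*x + 1)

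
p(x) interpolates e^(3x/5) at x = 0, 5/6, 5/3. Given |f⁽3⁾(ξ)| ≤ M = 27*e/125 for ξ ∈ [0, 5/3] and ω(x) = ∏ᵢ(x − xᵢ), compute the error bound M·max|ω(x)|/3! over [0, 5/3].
sqrt(3)*e/216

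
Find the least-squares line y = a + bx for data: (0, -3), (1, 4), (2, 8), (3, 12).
a = -21/10, b = 49/10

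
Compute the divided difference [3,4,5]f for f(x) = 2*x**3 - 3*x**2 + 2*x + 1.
21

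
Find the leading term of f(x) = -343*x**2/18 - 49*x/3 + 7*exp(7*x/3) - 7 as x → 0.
2401*x**3/162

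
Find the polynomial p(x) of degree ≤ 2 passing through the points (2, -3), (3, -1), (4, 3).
x**2 - 3*x - 1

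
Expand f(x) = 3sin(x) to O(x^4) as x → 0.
3*x - x**3/2 + O(x**4)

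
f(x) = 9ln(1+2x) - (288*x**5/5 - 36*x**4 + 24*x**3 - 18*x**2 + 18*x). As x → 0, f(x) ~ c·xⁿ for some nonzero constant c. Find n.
6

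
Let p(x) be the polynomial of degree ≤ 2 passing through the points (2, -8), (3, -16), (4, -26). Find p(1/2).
1/4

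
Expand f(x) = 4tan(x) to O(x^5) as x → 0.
4*x + 4*x**3/3 + O(x**5)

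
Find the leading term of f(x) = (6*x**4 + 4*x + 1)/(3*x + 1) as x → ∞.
2*x**3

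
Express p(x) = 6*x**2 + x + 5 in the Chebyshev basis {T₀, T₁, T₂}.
(8)T₀ + T₁ + (3)T₂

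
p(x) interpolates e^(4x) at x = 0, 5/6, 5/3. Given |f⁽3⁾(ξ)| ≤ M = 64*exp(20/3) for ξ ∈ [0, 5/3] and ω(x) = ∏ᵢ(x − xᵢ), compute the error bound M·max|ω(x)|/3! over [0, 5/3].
1000*sqrt(3)*exp(20/3)/729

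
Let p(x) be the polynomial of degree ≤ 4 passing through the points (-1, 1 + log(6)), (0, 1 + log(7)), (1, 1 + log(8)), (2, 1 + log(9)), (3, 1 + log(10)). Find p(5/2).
1 + log(9*2**(19/32)*3**(19/128)*5**(35/128)*7**(7/32)/4)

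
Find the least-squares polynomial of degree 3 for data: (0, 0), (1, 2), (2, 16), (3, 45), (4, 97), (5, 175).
-5/126 + (-1213/756)x + (107/36)x² + (47/54)x³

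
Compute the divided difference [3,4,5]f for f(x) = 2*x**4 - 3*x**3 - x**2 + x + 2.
157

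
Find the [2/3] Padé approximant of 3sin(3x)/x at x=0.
(9 - 189*x**2/20)/(9*x**2/20 + 1)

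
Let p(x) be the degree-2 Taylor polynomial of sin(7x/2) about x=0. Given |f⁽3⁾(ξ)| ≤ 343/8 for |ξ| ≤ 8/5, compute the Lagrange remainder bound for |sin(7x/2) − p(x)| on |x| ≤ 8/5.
10976/375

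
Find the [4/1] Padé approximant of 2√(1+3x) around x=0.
(243*x**4/320 - 27*x**3/20 + 81*x**2/20 + 36*x/5 + 2)/(21*x/10 + 1)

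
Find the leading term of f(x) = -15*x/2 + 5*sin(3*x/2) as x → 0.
-45*x**3/16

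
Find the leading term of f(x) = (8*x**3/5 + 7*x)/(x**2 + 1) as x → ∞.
8*x/5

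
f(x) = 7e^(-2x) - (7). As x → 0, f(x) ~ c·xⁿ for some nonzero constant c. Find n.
1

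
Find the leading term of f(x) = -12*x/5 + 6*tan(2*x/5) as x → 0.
16*x**3/125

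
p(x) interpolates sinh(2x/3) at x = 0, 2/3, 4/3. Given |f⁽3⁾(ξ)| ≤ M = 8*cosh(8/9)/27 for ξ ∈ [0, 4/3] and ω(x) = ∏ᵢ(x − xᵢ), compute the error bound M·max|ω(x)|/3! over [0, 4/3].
64*sqrt(3)*cosh(8/9)/19683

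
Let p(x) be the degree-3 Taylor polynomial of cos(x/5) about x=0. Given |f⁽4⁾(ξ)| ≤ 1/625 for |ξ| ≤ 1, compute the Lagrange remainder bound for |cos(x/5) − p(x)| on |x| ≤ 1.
1/15000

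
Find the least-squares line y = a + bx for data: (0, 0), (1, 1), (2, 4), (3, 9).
a = -1, b = 3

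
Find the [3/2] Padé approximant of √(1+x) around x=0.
(x**3/32 + 9*x**2/16 + 3*x/2 + 1)/(3*x**2/16 + x + 1)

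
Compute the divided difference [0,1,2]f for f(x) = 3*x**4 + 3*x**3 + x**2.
31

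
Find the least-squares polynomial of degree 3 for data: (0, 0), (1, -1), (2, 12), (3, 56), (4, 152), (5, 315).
2/63 + (-355/189)x + (-139/63)x² + (82/27)x³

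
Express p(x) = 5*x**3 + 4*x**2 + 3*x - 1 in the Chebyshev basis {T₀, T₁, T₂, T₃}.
T₀ + (27/4)T₁ + (2)T₂ + (5/4)T₃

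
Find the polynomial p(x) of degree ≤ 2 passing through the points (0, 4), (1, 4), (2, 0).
-2*x**2 + 2*x + 4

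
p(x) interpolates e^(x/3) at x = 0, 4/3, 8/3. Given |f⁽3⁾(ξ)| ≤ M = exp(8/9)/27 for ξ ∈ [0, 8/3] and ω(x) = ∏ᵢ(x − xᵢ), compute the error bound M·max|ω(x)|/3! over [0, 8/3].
64*sqrt(3)*exp(8/9)/19683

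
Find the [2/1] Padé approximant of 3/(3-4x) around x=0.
1/(1 - 4*x/3)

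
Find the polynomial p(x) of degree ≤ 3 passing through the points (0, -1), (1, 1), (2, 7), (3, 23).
x**3 - x**2 + 2*x - 1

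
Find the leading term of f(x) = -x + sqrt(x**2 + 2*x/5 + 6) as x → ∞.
1/5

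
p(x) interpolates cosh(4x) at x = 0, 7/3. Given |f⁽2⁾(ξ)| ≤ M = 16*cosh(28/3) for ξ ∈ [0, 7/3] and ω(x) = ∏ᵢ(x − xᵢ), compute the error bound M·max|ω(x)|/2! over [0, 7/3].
98*cosh(28/3)/9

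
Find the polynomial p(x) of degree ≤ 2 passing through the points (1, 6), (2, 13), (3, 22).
x**2 + 4*x + 1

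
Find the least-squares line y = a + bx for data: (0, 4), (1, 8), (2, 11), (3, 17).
a = 37/10, b = 21/5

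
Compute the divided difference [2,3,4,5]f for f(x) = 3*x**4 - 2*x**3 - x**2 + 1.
40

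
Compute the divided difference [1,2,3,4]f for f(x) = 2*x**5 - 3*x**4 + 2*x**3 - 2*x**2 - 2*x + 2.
102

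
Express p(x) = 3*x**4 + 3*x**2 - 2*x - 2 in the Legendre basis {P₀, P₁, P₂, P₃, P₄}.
(-2/5)P₀ + (-2)P₁ + (26/7)P₂ + (24/35)P₄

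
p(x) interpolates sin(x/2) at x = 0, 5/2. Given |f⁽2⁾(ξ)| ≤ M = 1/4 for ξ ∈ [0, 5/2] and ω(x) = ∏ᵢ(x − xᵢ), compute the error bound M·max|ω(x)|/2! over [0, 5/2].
25/128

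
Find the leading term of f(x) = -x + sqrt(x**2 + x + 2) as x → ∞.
1/2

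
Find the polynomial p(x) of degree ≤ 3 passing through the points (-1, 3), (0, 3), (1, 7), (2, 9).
-x**3 + 2*x**2 + 3*x + 3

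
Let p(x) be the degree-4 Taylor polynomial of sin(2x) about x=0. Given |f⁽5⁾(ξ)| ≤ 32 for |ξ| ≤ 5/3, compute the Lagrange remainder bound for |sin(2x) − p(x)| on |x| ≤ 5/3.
2500/729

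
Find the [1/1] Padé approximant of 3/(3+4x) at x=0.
1/(4*x/3 + 1)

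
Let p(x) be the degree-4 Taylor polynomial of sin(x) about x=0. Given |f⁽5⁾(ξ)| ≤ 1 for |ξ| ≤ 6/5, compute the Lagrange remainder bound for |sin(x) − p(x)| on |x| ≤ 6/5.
324/15625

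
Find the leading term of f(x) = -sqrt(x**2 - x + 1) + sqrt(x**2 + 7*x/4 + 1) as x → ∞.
11/8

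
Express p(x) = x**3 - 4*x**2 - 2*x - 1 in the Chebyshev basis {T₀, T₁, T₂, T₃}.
(-3)T₀ + (-5/4)T₁ + (-2)T₂ + (1/4)T₃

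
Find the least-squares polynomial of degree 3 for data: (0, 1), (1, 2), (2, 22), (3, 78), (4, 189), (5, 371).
64/63 + (-985/378)x + (163/252)x² + (317/108)x³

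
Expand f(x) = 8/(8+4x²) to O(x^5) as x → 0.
1 - x**2/2 + x**4/4 + O(x**5)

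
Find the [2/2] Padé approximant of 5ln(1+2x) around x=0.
10*x*(x + 1)/(2*x**2/3 + 2*x + 1)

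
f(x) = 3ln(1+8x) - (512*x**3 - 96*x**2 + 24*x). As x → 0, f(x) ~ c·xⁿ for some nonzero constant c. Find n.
4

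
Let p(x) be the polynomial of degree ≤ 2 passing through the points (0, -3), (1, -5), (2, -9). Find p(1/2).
-15/4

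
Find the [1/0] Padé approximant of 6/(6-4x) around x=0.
2*x/3 + 1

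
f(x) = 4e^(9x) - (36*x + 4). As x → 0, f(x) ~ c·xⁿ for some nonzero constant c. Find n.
2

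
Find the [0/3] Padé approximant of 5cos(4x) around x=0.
5/(8*x**2 + 1)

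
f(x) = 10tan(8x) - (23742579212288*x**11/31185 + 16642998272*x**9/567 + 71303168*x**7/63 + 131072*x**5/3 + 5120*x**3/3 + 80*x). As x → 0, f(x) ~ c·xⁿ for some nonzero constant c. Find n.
13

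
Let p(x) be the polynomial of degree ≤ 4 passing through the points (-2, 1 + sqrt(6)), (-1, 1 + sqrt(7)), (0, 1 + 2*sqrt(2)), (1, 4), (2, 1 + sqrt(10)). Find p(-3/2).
-35*sqrt(2)/32 - 5*sqrt(10)/128 + 35*sqrt(6)/128 + 53/32 + 35*sqrt(7)/32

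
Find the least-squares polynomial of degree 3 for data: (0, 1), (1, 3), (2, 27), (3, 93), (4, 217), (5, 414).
25/21 + (-643/126)x + (295/84)x² + (101/36)x³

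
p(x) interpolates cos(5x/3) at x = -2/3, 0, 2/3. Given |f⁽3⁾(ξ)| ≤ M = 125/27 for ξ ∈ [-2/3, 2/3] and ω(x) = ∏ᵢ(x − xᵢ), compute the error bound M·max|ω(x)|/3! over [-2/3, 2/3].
1000*sqrt(3)/19683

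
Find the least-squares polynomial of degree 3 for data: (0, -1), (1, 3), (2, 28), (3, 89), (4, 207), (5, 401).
-74/63 + (283/189)x + (17/126)x² + (169/54)x³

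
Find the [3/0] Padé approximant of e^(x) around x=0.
x**3/6 + x**2/2 + x + 1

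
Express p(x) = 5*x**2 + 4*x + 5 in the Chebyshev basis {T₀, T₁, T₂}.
(15/2)T₀ + (4)T₁ + (5/2)T₂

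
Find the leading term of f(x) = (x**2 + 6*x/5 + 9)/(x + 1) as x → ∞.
x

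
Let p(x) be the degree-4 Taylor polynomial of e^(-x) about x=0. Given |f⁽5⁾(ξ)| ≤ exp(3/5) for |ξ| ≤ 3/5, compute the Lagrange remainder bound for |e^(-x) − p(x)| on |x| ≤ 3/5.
81*exp(3/5)/125000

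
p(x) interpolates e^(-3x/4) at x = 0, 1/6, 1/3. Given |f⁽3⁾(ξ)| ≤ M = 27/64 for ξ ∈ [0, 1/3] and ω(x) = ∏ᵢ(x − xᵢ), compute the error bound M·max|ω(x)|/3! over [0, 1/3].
sqrt(3)/13824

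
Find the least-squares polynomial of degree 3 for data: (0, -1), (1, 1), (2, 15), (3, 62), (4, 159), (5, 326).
-59/63 + (587/378)x + (-761/252)x² + (341/108)x³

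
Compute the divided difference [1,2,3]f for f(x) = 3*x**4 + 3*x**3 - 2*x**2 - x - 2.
91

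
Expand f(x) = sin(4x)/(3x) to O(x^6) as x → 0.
4/3 - 32*x**2/9 + 128*x**4/45 + O(x**6)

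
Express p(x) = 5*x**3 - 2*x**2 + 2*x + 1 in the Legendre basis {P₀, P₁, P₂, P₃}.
(1/3)P₀ + (5)P₁ + (-4/3)P₂ + (2)P₃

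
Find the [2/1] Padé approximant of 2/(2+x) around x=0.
1/(x/2 + 1)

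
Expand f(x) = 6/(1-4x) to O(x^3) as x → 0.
6 + 24*x + 96*x**2 + O(x**3)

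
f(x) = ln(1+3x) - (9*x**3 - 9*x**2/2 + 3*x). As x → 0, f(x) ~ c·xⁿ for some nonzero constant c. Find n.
4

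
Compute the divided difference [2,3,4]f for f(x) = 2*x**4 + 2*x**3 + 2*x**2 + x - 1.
130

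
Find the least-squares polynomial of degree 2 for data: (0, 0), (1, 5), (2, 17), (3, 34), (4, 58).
-2/35 + (31/14)x + (43/14)x²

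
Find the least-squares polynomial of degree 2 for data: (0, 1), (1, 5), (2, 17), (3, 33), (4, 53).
19/35 + (102/35)x + (18/7)x²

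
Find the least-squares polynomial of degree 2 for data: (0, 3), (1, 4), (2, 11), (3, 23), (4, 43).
22/7 + (-167/70)x + (43/14)x²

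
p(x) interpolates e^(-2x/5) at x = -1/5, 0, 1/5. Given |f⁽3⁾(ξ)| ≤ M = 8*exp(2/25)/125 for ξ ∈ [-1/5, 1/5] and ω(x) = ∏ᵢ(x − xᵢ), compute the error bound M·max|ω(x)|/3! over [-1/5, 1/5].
8*sqrt(3)*exp(2/25)/421875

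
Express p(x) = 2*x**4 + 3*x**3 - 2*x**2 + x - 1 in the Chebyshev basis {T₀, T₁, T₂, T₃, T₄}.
(-5/4)T₀ + (13/4)T₁ + (3/4)T₃ + (1/4)T₄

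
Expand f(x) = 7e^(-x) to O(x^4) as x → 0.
7 - 7*x + 7*x**2/2 - 7*x**3/6 + O(x**4)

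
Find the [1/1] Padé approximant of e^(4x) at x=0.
(2*x + 1)/(1 - 2*x)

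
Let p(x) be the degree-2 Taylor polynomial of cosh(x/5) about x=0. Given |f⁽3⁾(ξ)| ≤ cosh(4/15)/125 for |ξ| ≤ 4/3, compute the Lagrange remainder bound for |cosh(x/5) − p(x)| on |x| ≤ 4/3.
32*cosh(4/15)/10125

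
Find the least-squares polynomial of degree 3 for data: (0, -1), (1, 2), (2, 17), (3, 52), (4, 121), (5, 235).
-8/7 + (7/3)x + (-17/28)x² + (23/12)x³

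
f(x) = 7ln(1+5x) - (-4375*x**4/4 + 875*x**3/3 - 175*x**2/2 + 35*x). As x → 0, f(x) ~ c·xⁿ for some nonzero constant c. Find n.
5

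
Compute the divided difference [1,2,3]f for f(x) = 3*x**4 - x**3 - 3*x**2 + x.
66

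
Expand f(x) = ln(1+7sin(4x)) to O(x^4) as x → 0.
28*x - 392*x**2 + 21728*x**3/3 + O(x**4)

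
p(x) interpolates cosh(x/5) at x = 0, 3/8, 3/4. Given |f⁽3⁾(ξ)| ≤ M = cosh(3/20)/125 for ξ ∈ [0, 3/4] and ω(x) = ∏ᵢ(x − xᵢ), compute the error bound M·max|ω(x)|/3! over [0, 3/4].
sqrt(3)*cosh(3/20)/64000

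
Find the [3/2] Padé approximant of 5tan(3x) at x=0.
(-9*x**3 + 15*x)/(1 - 18*x**2/5)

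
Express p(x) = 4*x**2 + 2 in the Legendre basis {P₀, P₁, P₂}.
(10/3)P₀ + (8/3)P₂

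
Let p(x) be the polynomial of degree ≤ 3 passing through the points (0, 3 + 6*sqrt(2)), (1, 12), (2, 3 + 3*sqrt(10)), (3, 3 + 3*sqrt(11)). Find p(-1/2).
-267/16 - 15*sqrt(11)/16 + 63*sqrt(10)/16 + 105*sqrt(2)/8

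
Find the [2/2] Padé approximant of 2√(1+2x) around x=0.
(5*x**2/2 + 5*x + 2)/(x**2/4 + 3*x/2 + 1)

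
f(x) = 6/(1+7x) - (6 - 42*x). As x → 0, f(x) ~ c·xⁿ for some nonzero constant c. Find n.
2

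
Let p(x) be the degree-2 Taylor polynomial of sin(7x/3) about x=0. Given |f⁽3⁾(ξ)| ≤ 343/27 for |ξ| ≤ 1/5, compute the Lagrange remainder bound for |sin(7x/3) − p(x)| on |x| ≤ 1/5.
343/20250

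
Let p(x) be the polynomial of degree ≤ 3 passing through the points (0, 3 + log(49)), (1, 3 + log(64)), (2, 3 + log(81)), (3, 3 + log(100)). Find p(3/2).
-log(35)/8 + log(6)/4 + 3 + log(72)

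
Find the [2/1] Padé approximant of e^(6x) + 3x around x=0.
(7*x + 1)/(1 - 2*x)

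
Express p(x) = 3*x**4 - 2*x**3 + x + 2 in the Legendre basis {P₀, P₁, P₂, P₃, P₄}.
(13/5)P₀ + (-1/5)P₁ + (12/7)P₂ + (-4/5)P₃ + (24/35)P₄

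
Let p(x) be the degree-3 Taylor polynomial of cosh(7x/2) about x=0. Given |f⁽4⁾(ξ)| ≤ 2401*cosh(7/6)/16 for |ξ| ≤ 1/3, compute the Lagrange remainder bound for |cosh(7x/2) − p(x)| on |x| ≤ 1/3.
2401*cosh(7/6)/31104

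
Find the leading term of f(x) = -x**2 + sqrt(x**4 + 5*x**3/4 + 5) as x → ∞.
5*x/8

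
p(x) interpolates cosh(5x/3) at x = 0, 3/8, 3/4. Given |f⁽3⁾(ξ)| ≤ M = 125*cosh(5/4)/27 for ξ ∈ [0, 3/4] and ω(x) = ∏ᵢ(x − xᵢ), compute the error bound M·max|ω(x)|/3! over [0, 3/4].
125*sqrt(3)*cosh(5/4)/13824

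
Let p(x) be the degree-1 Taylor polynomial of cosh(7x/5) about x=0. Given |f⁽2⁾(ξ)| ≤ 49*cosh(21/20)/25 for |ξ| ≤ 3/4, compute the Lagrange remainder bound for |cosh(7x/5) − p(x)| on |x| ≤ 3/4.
441*cosh(21/20)/800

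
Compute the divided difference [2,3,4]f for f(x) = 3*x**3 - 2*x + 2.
27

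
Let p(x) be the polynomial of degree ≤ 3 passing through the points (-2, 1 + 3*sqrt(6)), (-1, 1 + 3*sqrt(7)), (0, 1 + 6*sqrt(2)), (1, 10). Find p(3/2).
-105*sqrt(2)/8 - 15*sqrt(6)/16 + 63*sqrt(7)/16 + 331/16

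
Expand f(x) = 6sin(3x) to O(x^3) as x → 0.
18*x + O(x**3)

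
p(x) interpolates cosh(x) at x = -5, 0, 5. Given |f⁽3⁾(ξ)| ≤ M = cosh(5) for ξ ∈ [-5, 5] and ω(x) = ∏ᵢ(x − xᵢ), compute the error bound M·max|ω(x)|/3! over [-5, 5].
125*sqrt(3)*cosh(5)/27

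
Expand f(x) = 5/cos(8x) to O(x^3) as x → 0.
5 + 160*x**2 + O(x**3)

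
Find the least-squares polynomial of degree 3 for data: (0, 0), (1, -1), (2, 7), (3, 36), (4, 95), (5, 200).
-13/126 + (-767/756)x + (-407/252)x² + (53/27)x³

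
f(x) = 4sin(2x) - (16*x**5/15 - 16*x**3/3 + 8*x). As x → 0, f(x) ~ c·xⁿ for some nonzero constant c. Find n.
7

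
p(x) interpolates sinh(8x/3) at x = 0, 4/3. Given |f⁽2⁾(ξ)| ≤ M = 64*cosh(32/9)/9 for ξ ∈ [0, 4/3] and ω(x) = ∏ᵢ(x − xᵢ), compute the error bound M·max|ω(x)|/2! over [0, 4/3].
128*cosh(32/9)/81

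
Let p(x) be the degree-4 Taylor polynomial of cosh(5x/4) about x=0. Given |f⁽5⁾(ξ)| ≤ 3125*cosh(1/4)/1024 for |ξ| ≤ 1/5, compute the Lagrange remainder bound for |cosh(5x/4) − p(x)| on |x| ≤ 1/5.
cosh(1/4)/122880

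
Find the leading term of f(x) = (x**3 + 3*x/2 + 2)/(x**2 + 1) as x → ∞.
x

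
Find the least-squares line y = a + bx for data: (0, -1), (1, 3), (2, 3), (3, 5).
a = -1/5, b = 9/5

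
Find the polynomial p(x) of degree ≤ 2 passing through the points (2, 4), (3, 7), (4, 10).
3*x - 2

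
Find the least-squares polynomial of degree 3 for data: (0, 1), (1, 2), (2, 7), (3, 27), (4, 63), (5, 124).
8/7 + (-11/14)x + (1/14)x² + x³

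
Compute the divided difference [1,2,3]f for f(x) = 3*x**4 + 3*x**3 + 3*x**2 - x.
96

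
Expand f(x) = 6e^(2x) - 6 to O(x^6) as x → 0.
12*x + 12*x**2 + 8*x**3 + 4*x**4 + 8*x**5/5 + O(x**6)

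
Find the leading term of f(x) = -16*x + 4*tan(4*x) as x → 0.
256*x**3/3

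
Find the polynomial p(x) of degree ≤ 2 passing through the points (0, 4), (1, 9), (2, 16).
x**2 + 4*x + 4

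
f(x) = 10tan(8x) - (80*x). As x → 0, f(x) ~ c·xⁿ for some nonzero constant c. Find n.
3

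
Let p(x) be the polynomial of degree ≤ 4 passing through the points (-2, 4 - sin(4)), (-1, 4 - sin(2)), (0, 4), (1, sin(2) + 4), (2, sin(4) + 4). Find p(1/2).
-sin(4)/16 + 5*sin(2)/8 + 4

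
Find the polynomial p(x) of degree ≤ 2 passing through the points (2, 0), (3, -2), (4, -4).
4 - 2*x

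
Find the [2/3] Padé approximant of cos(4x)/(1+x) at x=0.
(1 - 20*x**2/3)/(4*x**3/3 + 4*x**2/3 + x + 1)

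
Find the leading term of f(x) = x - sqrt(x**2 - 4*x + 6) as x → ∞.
2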